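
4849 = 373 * 13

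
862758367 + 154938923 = 1017697290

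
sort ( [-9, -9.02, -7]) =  [-9.02, -9, -7]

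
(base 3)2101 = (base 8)100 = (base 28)28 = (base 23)2i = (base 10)64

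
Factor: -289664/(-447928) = 2^4 * 13^(-1) * 31^1 * 59^(-1) = 496/767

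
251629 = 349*721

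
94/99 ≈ 0.949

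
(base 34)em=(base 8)762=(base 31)g2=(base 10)498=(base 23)lf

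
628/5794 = 314/2897 ≈ 0.108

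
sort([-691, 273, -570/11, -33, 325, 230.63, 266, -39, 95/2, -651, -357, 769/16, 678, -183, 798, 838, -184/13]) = [-691, -651, -357, -183, -570/11, -39, -33, -184/13, 95/2, 769/16, 230.63, 266, 273, 325, 678, 798, 838]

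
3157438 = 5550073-2392635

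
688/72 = 9 + 5/9 ≈ 9.56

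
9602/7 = 1371 + 5/7 ≈ 1371.71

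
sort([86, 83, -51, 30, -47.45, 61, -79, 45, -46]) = [-79, -51, -47.45, -46, 30, 45, 61, 83, 86]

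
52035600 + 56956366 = 108991966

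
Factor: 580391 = 7^1*82913^1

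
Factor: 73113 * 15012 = 2^2 * 3^4 * 139^1 * 24371^1 = 1097572356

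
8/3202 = 4/1601 ≈ 0.00250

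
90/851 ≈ 0.106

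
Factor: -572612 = -1*2^2*37^1*53^1*73^1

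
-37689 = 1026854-1064543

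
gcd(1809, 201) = 201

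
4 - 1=3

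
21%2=1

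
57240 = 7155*8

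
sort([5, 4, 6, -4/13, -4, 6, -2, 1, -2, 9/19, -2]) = [-4, -2, -2, -2, -4/13, 9/19, 1, 4, 5, 6, 6]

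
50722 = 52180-1458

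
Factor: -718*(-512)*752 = 2^14*47^1*359^1 = 276447232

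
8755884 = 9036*969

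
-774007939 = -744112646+-29895293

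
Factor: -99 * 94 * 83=-1 * 2^1 * 3^2 * 11^1 * 47^1 * 83^1=-772398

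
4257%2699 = 1558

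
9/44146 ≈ 0.000204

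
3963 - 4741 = -778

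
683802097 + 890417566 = 1574219663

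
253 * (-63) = -15939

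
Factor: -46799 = -1*53^1*883^1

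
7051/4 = 1762 + 3/4 = 1762.75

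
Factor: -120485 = -1*5^1*24097^1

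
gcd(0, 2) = 2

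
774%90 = 54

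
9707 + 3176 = 12883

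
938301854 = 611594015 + 326707839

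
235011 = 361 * 651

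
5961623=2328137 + 3633486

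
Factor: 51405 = 3^1*5^1*23^1*149^1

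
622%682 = 622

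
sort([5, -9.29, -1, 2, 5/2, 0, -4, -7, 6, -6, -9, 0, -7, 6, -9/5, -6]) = [-9.29, -9, -7, -7, -6, -6, -4, -9/5, -1, 0, 0, 2, 5/2, 5, 6, 6]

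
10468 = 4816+5652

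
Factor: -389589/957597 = -1*17^1*37^(-1)*7639^1*8627^(-1) = -129863/319199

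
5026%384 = 34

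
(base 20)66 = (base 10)126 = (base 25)51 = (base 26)4m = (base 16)7e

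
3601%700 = 101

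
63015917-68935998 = -5920081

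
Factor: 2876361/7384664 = 2^(-3) * 3^1 * 7^(-1) * 17^(-1) * 7757^(-1) * 958787^1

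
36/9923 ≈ 0.00363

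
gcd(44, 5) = 1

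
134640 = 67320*2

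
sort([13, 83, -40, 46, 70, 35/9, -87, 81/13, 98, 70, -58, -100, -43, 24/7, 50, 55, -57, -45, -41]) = [-100, -87, -58, -57, -45, -43, -41, -40, 24/7, 35/9, 81/13, 13, 46, 50, 55, 70, 70, 83, 98]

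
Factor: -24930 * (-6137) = 2^1 * 3^2 * 5^1 * 17^1 * 19^2 * 277^1 = 152995410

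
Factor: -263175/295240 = -1 * 2^(-3) * 3^1 * 5^1 * 29^1 * 61^(-1) = -435/488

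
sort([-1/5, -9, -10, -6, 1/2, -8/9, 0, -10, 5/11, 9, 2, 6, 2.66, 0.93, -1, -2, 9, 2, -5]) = [-10, -10, -9, -6, -5, -2, -1, -8/9, -1/5, 0, 5/11, 1/2, 0.93, 2, 2, 2.66, 6, 9, 9]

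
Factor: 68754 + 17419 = 17^1 * 37^1 * 137^1 = 86173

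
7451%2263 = 662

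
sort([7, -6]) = [-6, 7]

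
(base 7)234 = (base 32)3r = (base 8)173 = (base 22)5d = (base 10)123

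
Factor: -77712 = -1*2^4*3^1*1619^1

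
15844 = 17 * 932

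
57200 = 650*88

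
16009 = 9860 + 6149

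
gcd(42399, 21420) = 63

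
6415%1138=725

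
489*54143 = 26475927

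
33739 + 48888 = 82627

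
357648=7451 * 48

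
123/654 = 41/218 ≈ 0.188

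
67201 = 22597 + 44604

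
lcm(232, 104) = 3016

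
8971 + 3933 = 12904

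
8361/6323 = 1 + 2038/6323 ≈ 1.32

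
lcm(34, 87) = 2958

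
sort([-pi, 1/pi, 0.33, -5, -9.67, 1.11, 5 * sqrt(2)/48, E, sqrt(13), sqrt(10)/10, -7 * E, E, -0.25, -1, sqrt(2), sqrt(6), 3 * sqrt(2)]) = [-7 * E, -9.67, -5, -pi, -1, -0.25, 5 * sqrt(2)/48, sqrt(10)/10, 1/pi, 0.33, 1.11, sqrt(2), sqrt(6), E, E, sqrt(13), 3 * sqrt(2)]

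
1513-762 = 751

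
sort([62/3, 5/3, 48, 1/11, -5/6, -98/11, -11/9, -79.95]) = [-79.95, -98/11, -11/9, -5/6, 1/11, 5/3, 62/3, 48]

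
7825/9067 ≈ 0.863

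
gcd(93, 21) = 3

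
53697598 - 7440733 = 46256865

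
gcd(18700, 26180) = 3740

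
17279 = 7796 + 9483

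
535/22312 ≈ 0.0240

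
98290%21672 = 11602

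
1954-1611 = 343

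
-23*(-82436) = 1896028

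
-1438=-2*719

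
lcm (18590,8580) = 111540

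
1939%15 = 4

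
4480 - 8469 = -3989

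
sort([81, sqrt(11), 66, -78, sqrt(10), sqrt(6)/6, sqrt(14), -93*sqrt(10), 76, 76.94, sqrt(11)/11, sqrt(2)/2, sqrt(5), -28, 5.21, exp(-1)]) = [-93*sqrt(10), -78, -28, sqrt(11)/11, exp(-1), sqrt(6)/6, sqrt(2)/2, sqrt(5), sqrt(10), sqrt(11), sqrt(14), 5.21, 66, 76, 76.94, 81]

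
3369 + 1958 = 5327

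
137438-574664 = -437226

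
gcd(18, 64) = 2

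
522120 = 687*760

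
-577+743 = 166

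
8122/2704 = 4061/1352≈3.00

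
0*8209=0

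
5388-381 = 5007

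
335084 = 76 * 4409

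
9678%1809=633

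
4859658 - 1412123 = 3447535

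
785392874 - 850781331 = -65388457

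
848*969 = 821712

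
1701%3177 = 1701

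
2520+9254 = 11774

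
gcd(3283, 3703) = 7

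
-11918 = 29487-41405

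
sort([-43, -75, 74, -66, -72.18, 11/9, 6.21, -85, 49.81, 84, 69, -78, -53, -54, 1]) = [-85, -78, -75, -72.18, -66, -54, -53, -43, 1, 11/9, 6.21, 49.81, 69, 74, 84]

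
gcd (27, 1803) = 3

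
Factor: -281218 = -1*2^1*7^1*53^1*379^1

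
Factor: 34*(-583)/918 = -1*3^(-3)*11^1*53^1 = -583/27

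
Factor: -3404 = -1 * 2^2 * 23^1 * 37^1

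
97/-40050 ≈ -0.00242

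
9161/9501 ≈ 0.964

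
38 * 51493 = 1956734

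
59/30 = 1 + 29/30 ≈ 1.97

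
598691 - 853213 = -254522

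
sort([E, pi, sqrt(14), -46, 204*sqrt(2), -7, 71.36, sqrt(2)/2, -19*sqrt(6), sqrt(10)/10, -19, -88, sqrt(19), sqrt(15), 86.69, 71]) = [-88, -19*sqrt(6), -46, -19, -7, sqrt(10)/10, sqrt(2)/2, E, pi, sqrt(14), sqrt(15), sqrt(19), 71, 71.36, 86.69, 204*sqrt(2)]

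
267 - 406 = -139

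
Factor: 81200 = 2^4*5^2*7^1*29^1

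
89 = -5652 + 5741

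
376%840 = 376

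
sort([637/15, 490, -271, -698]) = [-698, -271, 637/15, 490]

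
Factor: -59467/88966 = -1 * 2^(-1) * 44483^(-1) * 59467^1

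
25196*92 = 2318032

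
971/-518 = -1-453/518 ≈ -1.87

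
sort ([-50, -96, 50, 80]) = [-96, -50, 50, 80]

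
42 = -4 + 46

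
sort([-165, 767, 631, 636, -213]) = [-213, -165, 631, 636, 767]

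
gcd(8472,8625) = 3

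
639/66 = 9 + 15/22 ≈ 9.68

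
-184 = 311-495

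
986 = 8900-7914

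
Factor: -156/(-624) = 2^(-2) = 1/4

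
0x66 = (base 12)86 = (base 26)3o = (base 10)102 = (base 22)4e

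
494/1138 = 247/569≈0.434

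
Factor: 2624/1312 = 2^1 = 2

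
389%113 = 50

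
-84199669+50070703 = -34128966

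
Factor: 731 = 17^1*43^1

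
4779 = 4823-44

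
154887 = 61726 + 93161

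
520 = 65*8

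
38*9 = 342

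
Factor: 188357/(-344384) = -1*2^(-6)*13^1*5381^(-1)*14489^1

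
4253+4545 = 8798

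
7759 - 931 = 6828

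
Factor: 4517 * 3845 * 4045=5^2 * 769^1 * 809^1 * 4517^1=70253013925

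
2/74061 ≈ 0.0000270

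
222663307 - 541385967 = -318722660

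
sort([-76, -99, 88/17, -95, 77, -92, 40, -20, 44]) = [-99, -95, -92, -76, -20, 88/17, 40, 44, 77]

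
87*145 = 12615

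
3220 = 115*28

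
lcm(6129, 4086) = 12258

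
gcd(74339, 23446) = 1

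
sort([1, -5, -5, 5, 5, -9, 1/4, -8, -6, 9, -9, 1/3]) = [-9, -9, -8, -6, -5, -5, 1/4, 1/3, 1, 5, 5, 9]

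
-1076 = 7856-8932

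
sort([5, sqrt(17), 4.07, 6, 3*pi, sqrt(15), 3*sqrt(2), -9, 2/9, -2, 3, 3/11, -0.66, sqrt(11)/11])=[-9, -2, -0.66, 2/9, 3/11, sqrt(11)/11, 3, sqrt(15), 4.07, sqrt(17), 3*sqrt(2), 5, 6, 3*pi]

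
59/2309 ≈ 0.0256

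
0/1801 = 0 = 0.00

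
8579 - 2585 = 5994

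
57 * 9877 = 562989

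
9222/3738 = 2 + 291/623 ≈ 2.47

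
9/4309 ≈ 0.00209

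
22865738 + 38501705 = 61367443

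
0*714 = 0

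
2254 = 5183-2929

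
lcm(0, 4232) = 0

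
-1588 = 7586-9174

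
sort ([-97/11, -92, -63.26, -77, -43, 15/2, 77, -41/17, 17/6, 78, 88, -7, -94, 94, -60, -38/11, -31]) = [-94, -92, -77, -63.26, -60, -43, -31, -97/11, -7, -38/11, -41/17, 17/6, 15/2, 77, 78, 88, 94]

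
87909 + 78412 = 166321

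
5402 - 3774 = 1628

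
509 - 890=-381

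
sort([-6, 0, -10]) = [-10, -6, 0]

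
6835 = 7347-512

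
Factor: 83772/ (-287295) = -1*2^2*3^1*5^ (-1)*13^1*107^ (-1) = -156/535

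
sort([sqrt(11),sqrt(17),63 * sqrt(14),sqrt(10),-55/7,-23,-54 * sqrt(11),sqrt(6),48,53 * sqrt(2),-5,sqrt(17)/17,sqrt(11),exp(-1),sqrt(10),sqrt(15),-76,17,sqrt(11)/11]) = [-54 * sqrt(11),-76,-23,-55/7,-5,sqrt(17)/17,sqrt(11)/11,exp(-1),sqrt(6),sqrt(10),sqrt(10),sqrt(11),sqrt(11),sqrt(15),sqrt(17),17,48,53 * sqrt(2),63 * sqrt(14)]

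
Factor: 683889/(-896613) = -1 * 31^(-2) * 733^1 = -733/961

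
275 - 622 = -347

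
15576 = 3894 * 4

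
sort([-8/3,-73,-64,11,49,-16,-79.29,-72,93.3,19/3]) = [-79.29,-73,-72,-64,-16,-8/3,19/3,11,49,93.3]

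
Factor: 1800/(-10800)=-1*2^(-1)*3^(-1)=-1/6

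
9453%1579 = 1558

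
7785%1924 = 89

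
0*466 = 0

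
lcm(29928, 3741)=29928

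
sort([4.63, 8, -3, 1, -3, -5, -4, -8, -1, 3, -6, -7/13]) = [-8, -6, -5, -4, -3, -3, -1, -7/13, 1, 3, 4.63, 8]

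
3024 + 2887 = 5911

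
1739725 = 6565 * 265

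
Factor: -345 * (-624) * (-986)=-1 * 2^5 * 3^2 * 5^1 * 13^1 * 17^1 * 23^1 * 29^1=-212266080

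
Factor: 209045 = 5^1*41809^1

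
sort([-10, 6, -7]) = [-10, -7, 6]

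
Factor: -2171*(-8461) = 13^1*167^1*8461^1 = 18368831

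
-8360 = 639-8999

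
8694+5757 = 14451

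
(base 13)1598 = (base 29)3m6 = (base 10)3167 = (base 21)73h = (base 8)6137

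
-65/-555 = 13/111≈0.117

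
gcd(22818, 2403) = 3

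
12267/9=1363=1363.00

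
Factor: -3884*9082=-1*2^3*19^1*239^1*971^1=-35274488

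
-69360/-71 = 976 + 64/71 ≈ 976.90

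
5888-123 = 5765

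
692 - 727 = -35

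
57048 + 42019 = 99067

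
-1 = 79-80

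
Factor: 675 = 3^3 * 5^2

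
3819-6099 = -2280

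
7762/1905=4 + 142/1905 ≈ 4.07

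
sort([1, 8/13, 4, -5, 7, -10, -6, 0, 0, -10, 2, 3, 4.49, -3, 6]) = [-10, -10, -6, -5, -3, 0, 0, 8/13, 1, 2, 3, 4, 4.49, 6, 7]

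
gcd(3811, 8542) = 1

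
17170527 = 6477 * 2651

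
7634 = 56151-48517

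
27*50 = 1350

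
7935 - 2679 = 5256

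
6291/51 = 2097/17≈123.35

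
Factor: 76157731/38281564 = 2^(-2) * 13^1 * 31^1 * 59^1 * 3203^1 * 9570391^(-1)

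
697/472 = 1 + 225/472 ≈ 1.48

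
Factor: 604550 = 2^1*5^2*107^1*113^1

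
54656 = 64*854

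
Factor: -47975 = -1*5^2*19^1*101^1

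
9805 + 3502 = 13307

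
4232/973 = 4+340/973 ≈ 4.35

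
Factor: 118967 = 118967^1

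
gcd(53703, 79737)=3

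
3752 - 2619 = 1133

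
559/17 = 32 + 15/17 ≈ 32.88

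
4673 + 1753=6426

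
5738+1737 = 7475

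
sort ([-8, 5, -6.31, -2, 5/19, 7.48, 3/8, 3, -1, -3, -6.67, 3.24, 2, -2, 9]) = [-8, -6.67, -6.31, -3, -2, -2, -1, 5/19, 3/8, 2, 3, 3.24, 5, 7.48, 9]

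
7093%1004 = 65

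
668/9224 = 167/2306 ≈ 0.0724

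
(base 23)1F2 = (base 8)1554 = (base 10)876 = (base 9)1173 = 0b1101101100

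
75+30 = 105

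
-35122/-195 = 180 + 22/195 ≈ 180.11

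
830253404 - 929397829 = -99144425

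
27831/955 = 29 + 136/955 ≈ 29.14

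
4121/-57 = -72 - 17/57 ≈ -72.30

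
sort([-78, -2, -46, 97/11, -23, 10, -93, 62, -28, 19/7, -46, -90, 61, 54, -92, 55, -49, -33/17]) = [-93, -92, -90, -78, -49, -46, -46, -28, -23, -2, -33/17, 19/7, 97/11, 10, 54, 55, 61, 62]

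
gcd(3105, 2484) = 621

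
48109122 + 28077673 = 76186795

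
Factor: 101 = 101^1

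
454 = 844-390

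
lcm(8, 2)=8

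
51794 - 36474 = 15320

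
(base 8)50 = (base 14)2c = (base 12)34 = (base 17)26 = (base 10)40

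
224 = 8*28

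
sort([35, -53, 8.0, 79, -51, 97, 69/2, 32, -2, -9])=[-53, -51, -9, -2, 8.0, 32, 69/2, 35, 79, 97]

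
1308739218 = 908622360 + 400116858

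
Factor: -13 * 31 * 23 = -1 * 13^1 * 23^1 * 31^1 = -9269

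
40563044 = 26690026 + 13873018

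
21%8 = 5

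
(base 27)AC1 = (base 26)B6N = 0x1DBF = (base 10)7615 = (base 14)2ABD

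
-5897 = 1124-7021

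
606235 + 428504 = 1034739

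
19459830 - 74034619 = -54574789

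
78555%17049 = 10359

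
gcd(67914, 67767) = 147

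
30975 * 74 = 2292150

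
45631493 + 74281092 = 119912585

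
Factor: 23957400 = 2^3 * 3^1 * 5^2 * 39929^1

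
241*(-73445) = -17700245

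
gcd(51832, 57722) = 1178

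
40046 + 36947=76993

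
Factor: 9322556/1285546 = 2^1 * 109^(-1) * 1103^1 * 2113^1 * 5897^(-1) = 4661278/642773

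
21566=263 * 82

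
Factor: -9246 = -1*2^1*3^1*23^1*67^1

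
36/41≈0.878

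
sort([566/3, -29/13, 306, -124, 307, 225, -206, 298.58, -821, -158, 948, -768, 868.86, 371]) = [-821, -768, -206, -158, -124, -29/13, 566/3, 225, 298.58, 306, 307, 371, 868.86, 948]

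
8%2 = 0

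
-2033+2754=721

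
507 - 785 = -278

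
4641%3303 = 1338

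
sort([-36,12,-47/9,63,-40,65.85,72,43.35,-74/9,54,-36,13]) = [-40,-36,-36,-74/9,-47/9,12,13,43.35,54,63,65.85,72]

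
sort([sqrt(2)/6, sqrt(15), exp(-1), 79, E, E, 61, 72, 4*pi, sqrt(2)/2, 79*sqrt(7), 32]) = [sqrt(2)/6, exp(-1), sqrt(2)/2, E, E, sqrt(15), 4*pi, 32, 61, 72, 79, 79*sqrt(7)]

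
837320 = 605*1384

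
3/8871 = 1/2957 ≈ 0.000338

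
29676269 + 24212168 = 53888437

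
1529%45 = 44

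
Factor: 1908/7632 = 2^(-2) = 1/4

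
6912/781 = 8 + 664/781 ≈ 8.85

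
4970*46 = 228620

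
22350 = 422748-400398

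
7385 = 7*1055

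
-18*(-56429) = 1015722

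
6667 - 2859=3808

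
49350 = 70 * 705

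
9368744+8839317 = 18208061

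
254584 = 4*63646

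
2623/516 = 5+1/12 ≈ 5.08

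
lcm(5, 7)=35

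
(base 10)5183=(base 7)21053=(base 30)5mn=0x143f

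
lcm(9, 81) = 81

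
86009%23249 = 16262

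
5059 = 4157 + 902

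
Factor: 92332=2^2 * 41^1 * 563^1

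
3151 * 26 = 81926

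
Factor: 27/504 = 2^(-3) * 3^1 * 7^(-1) = 3/56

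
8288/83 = 99 + 71/83 ≈ 99.86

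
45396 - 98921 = -53525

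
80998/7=11571 + 1/7 ≈ 11571.14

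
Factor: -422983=-1*11^1*38453^1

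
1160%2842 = 1160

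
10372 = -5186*(-2) 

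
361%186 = 175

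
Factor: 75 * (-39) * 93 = -1 * 3^3 * 5^2 * 13^1 * 31^1 = -272025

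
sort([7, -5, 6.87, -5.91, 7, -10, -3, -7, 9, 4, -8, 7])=[-10, -8, -7, -5.91, -5, -3, 4, 6.87, 7, 7, 7, 9]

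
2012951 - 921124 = 1091827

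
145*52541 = 7618445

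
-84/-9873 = 28/3291 ≈ 0.00851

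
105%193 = 105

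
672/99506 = 336/49753 ≈ 0.00675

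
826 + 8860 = 9686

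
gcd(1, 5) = 1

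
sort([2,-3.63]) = [-3.63,2]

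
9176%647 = 118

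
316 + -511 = -195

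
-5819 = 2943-8762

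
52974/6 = 8829 = 8829.00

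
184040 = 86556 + 97484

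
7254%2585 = 2084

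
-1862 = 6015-7877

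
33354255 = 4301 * 7755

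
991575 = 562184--429391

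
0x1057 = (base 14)174b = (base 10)4183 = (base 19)bb3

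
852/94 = 426/47 ≈ 9.06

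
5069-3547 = 1522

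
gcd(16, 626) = 2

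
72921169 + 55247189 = 128168358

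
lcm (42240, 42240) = 42240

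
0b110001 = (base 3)1211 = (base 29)1k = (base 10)49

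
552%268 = 16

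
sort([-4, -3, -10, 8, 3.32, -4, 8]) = [-10, -4, -4, -3, 3.32, 8, 8]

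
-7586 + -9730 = -17316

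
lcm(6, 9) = 18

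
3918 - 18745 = -14827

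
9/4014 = 1/446 ≈ 0.00224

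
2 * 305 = 610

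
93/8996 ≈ 0.0103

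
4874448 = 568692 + 4305756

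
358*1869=669102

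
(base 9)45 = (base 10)41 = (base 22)1j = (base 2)101001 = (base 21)1k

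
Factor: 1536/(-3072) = -1*2^(-1) = -1/2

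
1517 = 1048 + 469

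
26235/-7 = -3747 - 6/7≈-3747.86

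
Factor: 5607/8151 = 3^1 * 7^1 * 11^ (-1) * 13^ (-1) * 19^ (-1) * 89^1 = 1869/2717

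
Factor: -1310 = -1*2^1*5^1*131^1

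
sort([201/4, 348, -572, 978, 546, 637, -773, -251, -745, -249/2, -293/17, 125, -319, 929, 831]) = [-773, -745, -572, -319, -251, -249/2, -293/17, 201/4, 125, 348, 546, 637, 831, 929, 978]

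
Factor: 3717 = 3^2*7^1*59^1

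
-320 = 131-451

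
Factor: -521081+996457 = 2^4 * 11^1 * 37^1 * 73^1 = 475376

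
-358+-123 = -481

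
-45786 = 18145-63931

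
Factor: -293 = -1*293^1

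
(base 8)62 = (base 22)26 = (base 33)1h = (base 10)50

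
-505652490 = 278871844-784524334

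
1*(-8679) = -8679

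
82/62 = 41/31 ≈ 1.32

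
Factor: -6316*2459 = -1*2^2*1579^1*2459^1 = -15531044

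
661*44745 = 29576445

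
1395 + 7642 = 9037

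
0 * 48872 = 0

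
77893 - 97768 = -19875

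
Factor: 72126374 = 2^1*36063187^1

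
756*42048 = 31788288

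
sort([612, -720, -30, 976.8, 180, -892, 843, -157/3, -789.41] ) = [-892, -789.41, -720, -157/3, -30, 180, 612, 843, 976.8] 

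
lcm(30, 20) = 60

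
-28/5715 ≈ -0.00490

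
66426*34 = 2258484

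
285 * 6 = 1710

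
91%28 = 7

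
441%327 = 114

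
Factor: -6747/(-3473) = 3^1 * 13^1 * 23^(-1) * 151^(-1) * 173^1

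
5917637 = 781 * 7577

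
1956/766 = 978/383 ≈ 2.55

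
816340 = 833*980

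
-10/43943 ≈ -0.000228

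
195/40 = 4+7/8 ≈ 4.88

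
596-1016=-420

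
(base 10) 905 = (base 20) 255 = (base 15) 405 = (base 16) 389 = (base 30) 105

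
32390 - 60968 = -28578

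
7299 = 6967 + 332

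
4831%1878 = 1075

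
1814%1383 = 431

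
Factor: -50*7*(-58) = 2^2*5^2*7^1*29^1 = 20300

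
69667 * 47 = 3274349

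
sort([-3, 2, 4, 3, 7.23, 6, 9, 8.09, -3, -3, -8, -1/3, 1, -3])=[-8, -3, -3, -3, -3, -1/3, 1, 2, 3, 4, 6, 7.23, 8.09, 9]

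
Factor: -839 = -1*839^1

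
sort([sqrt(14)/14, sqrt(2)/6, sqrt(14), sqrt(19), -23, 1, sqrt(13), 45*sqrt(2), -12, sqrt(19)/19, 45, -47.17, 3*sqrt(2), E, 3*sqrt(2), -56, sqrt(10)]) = [-56, -47.17, -23, -12, sqrt(19)/19, sqrt(2)/6, sqrt(14)/14, 1, E, sqrt(10), sqrt(13), sqrt(14), 3*sqrt(2), 3*sqrt(2), sqrt(19), 45, 45*sqrt(2)]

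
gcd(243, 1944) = 243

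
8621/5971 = 1 + 2650/5971 ≈ 1.44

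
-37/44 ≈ -0.841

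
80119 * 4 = 320476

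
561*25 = 14025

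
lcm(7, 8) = 56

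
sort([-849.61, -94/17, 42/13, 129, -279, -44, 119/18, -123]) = [-849.61, -279, -123, -44, -94/17, 42/13, 119/18, 129]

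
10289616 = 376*27366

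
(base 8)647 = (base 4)12213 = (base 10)423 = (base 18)159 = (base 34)cf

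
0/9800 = 0 = 0.00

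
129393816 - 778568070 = -649174254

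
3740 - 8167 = -4427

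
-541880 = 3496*(-155)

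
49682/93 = 534+20/93≈534.22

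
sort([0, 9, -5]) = [-5, 0, 9]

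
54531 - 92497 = -37966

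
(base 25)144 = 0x2d9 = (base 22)1b3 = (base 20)1g9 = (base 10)729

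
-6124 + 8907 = 2783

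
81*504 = 40824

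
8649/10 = 864+9/10 = 864.90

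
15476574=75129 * 206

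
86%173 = 86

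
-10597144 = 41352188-51949332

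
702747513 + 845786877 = 1548534390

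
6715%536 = 283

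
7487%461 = 111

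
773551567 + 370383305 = 1143934872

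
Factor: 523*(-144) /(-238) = 2^3*3^2*7^(-1)*17^(-1)*523^1 = 37656/119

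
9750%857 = 323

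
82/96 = 41/48 ≈ 0.854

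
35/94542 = 5/13506 ≈ 0.000370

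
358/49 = 7 + 15/49 ≈ 7.31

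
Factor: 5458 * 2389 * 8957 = 2^1 * 13^2 * 53^1 * 2389^1 * 2729^1 = 116791774034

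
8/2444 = 2/611≈0.00327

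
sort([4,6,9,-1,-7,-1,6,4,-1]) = [-7,-1,-1,-1,4,4,6,6,9]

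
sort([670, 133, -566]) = [-566, 133, 670]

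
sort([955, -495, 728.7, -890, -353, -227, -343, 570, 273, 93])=[-890, -495, -353, -343, -227, 93, 273, 570, 728.7, 955]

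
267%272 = 267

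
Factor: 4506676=2^2 * 1126669^1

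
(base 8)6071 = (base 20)7g9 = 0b110000111001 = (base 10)3129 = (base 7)12060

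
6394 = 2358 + 4036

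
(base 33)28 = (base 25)2o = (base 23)35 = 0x4a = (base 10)74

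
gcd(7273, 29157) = 1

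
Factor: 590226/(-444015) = -1 * 2^1 * 3^(-2) * 5^(-1) * 7^1 * 11^(-1) * 47^1 = -658/495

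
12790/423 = 30 + 100/423 ≈ 30.24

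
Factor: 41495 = 5^1*43^1*193^1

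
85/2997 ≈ 0.0284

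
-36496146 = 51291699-87787845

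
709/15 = 47+4/15 ≈ 47.27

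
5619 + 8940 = 14559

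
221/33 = 6 + 23/33≈6.70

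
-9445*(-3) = 28335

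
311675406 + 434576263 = 746251669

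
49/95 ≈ 0.516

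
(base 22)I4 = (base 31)CS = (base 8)620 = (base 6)1504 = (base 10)400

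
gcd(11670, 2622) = 6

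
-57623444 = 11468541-69091985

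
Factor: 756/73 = 2^2*3^3*7^1*73^(-1)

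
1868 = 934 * 2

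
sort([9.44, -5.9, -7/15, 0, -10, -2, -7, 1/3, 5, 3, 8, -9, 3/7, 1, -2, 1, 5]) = [-10, -9, -7, -5.9, -2, -2, -7/15, 0, 1/3, 3/7, 1, 1, 3, 5, 5, 8, 9.44]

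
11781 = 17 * 693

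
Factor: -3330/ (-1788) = 2^ (-1)*3^1*5^1*37^1*149^ (-1) = 555/298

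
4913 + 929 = 5842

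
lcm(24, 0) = 0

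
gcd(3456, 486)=54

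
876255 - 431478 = 444777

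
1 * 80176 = 80176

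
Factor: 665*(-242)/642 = -1*3^(-1)*5^1*7^1*11^2*19^1*107^(-1) = -80465/321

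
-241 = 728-969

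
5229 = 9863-4634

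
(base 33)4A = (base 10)142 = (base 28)52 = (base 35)42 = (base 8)216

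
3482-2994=488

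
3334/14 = 238+1/7 ≈ 238.14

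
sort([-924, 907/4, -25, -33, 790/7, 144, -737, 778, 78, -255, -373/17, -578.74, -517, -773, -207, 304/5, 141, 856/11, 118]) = [-924, -773, -737, -578.74, -517, -255, -207, -33, -25, -373/17, 304/5, 856/11, 78, 790/7, 118, 141, 144, 907/4, 778]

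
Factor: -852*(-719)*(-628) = -1*2^4*3^1*71^1*157^1*719^1 = -384705264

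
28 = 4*7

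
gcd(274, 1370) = 274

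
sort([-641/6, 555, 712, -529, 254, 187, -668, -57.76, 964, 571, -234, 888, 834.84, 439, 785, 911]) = [-668, -529, -234, -641/6, -57.76, 187, 254, 439, 555, 571, 712, 785, 834.84, 888, 911, 964]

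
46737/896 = 52 + 145/896 ≈ 52.16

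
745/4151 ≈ 0.179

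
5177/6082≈0.851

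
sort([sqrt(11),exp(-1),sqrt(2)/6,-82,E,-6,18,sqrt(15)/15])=[-82,-6,sqrt(2)/6,sqrt(15)/15,exp(-1),E,sqrt(11),18]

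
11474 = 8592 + 2882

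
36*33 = 1188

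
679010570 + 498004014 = 1177014584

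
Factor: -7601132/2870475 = -1 * 2^2 * 3^(-1) * 5^(-2) * 7^1 * 11^1 * 23^1 * 29^1 * 37^1 * 38273^(-1)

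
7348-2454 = 4894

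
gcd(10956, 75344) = 4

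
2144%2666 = 2144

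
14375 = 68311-53936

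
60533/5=12106 + 3/5=12106.60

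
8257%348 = 253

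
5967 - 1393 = 4574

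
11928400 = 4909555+7018845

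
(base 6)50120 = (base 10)6528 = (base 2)1100110000000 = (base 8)14600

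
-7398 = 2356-9754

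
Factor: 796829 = 11^1*107^1*677^1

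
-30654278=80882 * (-379)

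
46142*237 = 10935654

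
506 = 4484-3978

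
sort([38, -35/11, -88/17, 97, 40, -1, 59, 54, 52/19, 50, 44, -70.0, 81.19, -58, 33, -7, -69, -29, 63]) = [-70.0, -69, -58, -29, -7, -88/17, -35/11, -1, 52/19, 33, 38, 40, 44, 50, 54, 59, 63, 81.19, 97]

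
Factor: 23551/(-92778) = -1*2^(-1)*3^(-1)*7^(-1)*11^1*47^(-2)*2141^1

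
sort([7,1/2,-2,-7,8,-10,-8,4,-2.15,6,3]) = [-10,-8,-7,-2.15,-2,1/2,3,4,6,7,8]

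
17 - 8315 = -8298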